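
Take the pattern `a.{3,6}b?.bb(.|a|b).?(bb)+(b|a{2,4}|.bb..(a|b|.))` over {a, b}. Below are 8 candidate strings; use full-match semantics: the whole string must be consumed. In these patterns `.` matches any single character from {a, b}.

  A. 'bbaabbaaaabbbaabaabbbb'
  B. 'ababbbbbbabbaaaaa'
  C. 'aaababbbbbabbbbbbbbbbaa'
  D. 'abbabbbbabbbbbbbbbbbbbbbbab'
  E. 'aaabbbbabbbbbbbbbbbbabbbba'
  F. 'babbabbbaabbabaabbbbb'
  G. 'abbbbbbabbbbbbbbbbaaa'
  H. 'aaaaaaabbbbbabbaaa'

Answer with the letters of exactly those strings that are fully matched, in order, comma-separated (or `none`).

C, D, E, G, H

A → no match — must start with 'a'
B → no match
C → match
D → match
E → match
F → no match — must start with 'a'
G → match
H → match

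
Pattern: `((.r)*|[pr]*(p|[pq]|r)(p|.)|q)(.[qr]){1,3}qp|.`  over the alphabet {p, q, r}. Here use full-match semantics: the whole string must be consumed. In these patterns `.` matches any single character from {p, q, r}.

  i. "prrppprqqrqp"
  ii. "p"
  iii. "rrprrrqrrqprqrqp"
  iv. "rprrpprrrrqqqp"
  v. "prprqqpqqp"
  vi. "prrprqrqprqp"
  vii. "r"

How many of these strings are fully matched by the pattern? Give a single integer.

i → match
ii → match
iii → match
iv → match
v → match
vi → match
vii → match
Total matched: 7

7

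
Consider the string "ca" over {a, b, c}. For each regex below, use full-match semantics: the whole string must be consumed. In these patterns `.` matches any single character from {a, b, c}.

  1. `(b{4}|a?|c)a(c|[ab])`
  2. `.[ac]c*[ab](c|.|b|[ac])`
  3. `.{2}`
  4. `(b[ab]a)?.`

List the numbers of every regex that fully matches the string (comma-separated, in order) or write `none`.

1 → no match
2 → no match
3 → match
4 → no match

3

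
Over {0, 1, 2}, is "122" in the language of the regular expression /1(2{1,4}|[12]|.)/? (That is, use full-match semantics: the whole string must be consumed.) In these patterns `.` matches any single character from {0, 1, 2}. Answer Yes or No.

Yes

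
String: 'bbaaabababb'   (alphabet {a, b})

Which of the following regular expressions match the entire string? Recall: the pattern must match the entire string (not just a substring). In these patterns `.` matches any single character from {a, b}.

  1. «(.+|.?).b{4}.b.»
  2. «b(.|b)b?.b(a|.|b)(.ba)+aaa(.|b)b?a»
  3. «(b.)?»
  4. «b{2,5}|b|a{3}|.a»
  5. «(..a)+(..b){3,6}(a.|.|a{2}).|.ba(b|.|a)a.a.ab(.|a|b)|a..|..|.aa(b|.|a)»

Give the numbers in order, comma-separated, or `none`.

1 → no match
2 → no match — must end with 'a'
3 → no match
4 → no match
5 → match

5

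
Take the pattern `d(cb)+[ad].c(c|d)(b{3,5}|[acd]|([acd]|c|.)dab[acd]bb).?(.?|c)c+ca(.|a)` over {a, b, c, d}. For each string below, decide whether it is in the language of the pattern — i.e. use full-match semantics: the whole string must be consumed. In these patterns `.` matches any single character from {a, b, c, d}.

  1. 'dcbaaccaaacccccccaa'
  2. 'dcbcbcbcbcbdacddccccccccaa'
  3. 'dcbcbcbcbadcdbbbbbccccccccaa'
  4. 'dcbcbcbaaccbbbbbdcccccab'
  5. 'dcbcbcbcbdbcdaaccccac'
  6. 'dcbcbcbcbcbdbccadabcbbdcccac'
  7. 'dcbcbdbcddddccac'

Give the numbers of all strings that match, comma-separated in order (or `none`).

1, 2, 3, 4, 5, 6, 7

1 → match
2 → match
3 → match
4 → match
5 → match
6 → match
7 → match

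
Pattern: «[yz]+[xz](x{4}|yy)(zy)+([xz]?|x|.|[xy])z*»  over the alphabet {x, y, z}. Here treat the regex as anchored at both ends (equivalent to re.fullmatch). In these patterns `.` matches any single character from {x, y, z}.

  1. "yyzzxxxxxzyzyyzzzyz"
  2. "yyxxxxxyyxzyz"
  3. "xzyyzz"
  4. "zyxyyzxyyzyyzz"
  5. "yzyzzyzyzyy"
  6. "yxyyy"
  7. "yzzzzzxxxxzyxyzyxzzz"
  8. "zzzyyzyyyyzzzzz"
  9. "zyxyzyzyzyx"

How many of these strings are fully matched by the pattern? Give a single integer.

1 → no match
2 → no match
3. "xzyyzz" → no match
4 → no match
5. "yzyzzyzyzyy" → no match
6. "yxyyy" → no match
7 → no match
8 → no match
9. "zyxyzyzyzyx" → no match
Total matched: 0

0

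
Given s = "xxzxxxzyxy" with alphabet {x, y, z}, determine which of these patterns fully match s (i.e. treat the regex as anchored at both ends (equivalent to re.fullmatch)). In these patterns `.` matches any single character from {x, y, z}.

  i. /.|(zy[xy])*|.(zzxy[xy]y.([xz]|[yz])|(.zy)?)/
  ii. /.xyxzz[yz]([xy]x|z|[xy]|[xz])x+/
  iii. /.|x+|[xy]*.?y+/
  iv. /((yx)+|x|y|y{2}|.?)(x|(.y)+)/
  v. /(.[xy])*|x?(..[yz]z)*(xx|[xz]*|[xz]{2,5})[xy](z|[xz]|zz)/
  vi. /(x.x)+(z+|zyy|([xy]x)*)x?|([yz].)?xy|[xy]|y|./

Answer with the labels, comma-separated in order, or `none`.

v

i → no match
ii → no match — must end with "x"
iii → no match
iv → no match
v → match
vi → no match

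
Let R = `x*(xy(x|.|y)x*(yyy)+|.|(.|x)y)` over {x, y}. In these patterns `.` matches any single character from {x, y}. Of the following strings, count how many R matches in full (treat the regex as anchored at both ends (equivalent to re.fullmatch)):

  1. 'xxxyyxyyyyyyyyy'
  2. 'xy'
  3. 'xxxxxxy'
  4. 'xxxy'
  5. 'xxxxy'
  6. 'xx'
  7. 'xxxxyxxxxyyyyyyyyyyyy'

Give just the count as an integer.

1 → match
2 → match
3 → match
4 → match
5 → match
6 → match
7 → match
Total matched: 7

7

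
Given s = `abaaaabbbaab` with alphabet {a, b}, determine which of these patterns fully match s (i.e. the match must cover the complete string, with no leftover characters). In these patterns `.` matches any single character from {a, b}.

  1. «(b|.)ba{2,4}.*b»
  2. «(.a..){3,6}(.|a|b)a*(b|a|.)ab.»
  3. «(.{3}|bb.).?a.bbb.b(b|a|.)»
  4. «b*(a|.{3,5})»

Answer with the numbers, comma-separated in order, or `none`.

1 → match
2 → no match
3 → no match
4 → no match

1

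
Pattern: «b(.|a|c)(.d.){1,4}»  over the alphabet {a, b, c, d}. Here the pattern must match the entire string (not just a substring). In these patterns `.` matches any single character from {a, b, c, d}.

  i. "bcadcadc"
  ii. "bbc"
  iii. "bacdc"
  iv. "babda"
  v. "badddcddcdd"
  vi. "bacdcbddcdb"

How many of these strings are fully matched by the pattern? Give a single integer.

5

i → match
ii → no match
iii → match
iv → match
v → match
vi → match
Total matched: 5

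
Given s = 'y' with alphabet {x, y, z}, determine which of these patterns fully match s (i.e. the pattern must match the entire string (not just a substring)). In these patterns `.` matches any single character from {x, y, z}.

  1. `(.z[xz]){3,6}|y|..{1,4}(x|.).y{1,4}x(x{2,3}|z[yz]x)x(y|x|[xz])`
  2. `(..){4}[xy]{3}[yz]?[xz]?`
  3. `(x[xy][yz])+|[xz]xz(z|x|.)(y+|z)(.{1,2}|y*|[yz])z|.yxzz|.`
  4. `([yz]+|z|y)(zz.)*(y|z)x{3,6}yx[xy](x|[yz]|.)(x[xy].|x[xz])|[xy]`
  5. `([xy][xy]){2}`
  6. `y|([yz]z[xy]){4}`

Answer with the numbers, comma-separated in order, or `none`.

1, 3, 4, 6

1 → match
2 → no match
3 → match
4 → match
5 → no match
6 → match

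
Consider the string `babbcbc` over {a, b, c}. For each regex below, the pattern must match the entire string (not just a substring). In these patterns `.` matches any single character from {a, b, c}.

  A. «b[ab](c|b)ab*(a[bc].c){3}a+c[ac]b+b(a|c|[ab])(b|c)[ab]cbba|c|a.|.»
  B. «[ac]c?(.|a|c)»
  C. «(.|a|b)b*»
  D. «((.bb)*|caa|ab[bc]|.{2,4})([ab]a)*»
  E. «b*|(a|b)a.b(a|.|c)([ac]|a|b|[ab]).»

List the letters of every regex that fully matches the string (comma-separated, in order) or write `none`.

E

A → no match
B → no match
C → no match
D → no match
E → match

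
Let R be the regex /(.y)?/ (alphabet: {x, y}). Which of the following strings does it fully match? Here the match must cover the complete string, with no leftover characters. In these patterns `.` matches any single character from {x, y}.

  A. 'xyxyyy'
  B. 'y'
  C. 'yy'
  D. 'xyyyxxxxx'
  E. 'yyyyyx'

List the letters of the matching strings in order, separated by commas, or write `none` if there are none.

C

A. 'xyxyyy' → no match
B. 'y' → no match
C. 'yy' → match
D. 'xyyyxxxxx' → no match
E. 'yyyyyx' → no match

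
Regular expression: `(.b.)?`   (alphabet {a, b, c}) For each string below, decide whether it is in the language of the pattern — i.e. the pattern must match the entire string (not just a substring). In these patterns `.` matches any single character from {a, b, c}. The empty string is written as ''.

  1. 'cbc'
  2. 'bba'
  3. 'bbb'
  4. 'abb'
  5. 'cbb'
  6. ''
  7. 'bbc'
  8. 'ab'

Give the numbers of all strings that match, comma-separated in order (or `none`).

1 → match
2 → match
3 → match
4 → match
5 → match
6 → match
7 → match
8 → no match

1, 2, 3, 4, 5, 6, 7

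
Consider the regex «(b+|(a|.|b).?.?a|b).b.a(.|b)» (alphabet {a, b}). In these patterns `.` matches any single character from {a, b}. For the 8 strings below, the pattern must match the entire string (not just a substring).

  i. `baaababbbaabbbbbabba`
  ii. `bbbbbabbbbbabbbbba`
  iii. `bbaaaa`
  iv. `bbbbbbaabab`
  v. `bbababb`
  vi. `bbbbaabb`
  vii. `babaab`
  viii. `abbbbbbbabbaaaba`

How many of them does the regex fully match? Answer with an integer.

1

i → no match
ii → no match
iii → no match
iv → no match
v → no match
vi → no match
vii → match
viii → no match
Total matched: 1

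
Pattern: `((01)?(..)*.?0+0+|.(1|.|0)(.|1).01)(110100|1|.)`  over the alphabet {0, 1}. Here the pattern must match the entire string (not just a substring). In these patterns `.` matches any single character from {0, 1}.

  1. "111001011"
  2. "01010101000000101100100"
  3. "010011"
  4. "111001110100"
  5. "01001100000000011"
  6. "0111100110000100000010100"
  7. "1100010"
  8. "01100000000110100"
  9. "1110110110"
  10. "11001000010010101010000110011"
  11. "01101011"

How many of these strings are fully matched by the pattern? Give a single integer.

1. "111001011" → no match
2 → no match
3. "010011" → no match
4. "111001110100" → match
5 → no match
6 → no match
7. "1100010" → match
8 → match
9. "1110110110" → no match
10 → no match
11. "01101011" → no match
Total matched: 3

3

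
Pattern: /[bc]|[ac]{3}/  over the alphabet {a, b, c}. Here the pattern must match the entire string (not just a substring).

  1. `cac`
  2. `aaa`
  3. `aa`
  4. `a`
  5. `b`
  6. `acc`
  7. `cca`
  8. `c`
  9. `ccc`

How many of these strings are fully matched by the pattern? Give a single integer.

1. `cac` → match
2. `aaa` → match
3. `aa` → no match
4. `a` → no match
5. `b` → match
6. `acc` → match
7. `cca` → match
8. `c` → match
9. `ccc` → match
Total matched: 7

7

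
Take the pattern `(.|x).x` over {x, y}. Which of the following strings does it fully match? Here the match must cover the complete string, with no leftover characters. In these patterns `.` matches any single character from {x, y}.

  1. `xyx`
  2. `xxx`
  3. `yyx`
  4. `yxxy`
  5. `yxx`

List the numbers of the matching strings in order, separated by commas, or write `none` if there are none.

1. `xyx` → match
2. `xxx` → match
3. `yyx` → match
4. `yxxy` → no match — must end with `x`
5. `yxx` → match

1, 2, 3, 5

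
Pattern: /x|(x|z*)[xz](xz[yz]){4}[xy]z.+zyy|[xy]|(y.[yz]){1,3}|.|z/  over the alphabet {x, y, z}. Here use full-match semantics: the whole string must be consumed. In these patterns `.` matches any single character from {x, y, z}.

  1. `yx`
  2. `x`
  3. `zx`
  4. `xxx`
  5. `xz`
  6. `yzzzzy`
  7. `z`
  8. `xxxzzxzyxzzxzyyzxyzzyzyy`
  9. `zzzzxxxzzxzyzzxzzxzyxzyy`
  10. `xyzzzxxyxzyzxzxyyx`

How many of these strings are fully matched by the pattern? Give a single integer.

1 → no match
2 → match
3 → no match
4 → no match
5 → no match
6 → no match
7 → match
8 → match
9 → no match
10 → no match
Total matched: 3

3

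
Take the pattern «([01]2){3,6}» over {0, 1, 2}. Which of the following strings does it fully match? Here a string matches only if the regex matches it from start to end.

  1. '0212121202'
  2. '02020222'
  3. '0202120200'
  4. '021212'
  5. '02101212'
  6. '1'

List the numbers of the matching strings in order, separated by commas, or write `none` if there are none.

1 → match
2 → no match
3 → no match — must end with '2'
4 → match
5 → no match
6 → no match — must end with '2'

1, 4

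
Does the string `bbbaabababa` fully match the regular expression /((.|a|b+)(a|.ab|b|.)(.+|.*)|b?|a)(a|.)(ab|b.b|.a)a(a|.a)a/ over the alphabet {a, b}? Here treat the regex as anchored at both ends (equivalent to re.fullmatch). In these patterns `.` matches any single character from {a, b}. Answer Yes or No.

Every match must end with `aa`, but `bbbaabababa` does not.

No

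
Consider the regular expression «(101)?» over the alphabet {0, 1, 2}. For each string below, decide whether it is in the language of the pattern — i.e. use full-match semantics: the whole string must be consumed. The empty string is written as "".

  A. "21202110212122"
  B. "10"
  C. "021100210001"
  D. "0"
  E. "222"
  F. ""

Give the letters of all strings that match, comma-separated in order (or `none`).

A → no match
B. "10" → no match
C. "021100210001" → no match
D. "0" → no match
E. "222" → no match
F. "" → match

F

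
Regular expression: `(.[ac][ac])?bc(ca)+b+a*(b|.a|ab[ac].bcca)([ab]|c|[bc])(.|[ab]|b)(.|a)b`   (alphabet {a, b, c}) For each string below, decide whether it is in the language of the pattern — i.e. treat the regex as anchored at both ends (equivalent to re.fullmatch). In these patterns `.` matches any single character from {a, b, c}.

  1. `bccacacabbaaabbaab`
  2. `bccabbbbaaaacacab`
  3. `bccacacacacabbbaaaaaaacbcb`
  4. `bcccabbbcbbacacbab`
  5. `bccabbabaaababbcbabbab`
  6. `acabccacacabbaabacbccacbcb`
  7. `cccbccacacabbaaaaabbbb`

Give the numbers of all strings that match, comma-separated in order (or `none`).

1, 3, 6, 7

1 → match
2 → no match
3 → match
4 → no match
5 → no match
6 → match
7 → match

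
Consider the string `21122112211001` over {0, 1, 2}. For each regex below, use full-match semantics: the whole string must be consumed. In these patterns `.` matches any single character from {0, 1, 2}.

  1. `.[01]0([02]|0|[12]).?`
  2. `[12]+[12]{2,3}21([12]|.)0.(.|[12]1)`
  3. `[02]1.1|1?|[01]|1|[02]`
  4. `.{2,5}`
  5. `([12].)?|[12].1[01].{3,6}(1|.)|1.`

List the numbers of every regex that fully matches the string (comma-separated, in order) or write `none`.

1 → no match
2 → match
3 → no match
4 → no match
5 → no match

2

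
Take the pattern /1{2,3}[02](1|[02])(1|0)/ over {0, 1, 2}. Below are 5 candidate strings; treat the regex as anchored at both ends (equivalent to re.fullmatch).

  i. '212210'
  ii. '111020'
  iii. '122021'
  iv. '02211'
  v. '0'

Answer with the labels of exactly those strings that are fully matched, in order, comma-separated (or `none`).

i → no match — must start with '1'
ii → match
iii → no match
iv → no match — must start with '1'
v → no match — must start with '1'

ii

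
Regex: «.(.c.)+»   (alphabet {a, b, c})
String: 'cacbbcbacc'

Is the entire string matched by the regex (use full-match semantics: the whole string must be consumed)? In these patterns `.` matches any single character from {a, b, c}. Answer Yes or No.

Yes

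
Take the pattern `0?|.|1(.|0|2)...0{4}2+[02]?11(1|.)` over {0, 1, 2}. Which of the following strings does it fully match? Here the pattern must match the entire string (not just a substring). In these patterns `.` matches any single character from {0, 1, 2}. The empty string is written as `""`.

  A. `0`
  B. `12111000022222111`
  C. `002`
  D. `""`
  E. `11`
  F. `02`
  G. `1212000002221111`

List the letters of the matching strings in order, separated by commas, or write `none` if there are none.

A. `0` → match
B → match
C. `002` → no match
D. `""` → match
E. `11` → no match
F. `02` → no match
G → no match

A, B, D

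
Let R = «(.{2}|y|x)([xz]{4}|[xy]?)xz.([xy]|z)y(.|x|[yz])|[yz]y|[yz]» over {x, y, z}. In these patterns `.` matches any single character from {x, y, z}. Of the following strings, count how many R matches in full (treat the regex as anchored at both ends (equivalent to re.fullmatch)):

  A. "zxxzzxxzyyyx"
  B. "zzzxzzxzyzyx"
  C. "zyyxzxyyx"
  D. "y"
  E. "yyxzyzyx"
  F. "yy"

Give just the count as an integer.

A → match
B → match
C → match
D → match
E → match
F → match
Total matched: 6

6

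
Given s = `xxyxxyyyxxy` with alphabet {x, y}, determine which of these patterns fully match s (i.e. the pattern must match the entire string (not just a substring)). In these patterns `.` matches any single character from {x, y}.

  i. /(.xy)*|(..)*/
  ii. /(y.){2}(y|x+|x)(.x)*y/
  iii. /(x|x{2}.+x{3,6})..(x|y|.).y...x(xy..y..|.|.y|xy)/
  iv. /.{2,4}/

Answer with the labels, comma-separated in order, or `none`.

i → no match
ii → no match — must start with `y`
iii → match
iv → no match

iii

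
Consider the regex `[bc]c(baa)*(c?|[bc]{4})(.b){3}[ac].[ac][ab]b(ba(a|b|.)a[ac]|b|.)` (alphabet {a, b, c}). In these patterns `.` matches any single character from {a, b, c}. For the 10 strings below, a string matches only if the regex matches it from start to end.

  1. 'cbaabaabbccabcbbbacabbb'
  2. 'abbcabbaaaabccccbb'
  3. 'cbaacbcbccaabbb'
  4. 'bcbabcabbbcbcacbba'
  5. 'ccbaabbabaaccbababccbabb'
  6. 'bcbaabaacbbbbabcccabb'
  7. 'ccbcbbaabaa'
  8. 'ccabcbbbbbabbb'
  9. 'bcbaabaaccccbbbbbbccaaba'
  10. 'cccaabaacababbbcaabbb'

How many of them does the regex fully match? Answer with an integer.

1 → no match
2 → no match
3 → no match
4 → no match
5 → no match
6 → match
7 → no match
8 → no match
9 → match
10 → no match
Total matched: 2

2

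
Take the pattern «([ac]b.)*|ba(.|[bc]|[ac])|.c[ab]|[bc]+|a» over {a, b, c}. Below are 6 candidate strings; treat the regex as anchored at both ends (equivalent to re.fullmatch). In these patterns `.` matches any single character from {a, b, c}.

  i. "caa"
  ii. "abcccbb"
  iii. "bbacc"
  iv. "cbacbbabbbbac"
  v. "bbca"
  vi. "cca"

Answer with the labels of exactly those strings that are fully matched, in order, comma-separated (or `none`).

vi

i → no match
ii → no match
iii → no match
iv → no match
v → no match
vi → match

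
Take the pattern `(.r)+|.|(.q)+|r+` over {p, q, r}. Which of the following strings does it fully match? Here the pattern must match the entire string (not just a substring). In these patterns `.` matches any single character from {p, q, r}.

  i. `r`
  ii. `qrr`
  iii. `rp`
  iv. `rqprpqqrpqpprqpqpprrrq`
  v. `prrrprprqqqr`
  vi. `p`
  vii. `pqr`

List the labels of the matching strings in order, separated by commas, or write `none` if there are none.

i, vi

i → match
ii → no match
iii → no match
iv → no match
v → no match
vi → match
vii → no match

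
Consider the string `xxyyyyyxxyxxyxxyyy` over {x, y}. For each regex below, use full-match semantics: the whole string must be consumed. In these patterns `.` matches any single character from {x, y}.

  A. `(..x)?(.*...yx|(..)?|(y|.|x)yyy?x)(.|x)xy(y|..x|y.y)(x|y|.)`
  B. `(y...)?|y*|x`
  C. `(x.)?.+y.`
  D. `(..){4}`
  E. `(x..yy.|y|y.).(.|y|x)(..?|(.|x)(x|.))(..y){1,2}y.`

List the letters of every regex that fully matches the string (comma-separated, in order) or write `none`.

C, E

A → no match
B → no match
C → match
D → no match
E → match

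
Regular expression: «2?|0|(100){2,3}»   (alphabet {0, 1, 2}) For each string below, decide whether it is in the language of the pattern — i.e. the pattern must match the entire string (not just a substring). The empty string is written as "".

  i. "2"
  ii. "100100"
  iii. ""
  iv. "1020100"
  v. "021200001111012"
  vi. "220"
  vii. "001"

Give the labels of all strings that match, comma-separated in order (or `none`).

i → match
ii → match
iii → match
iv → no match
v → no match
vi → no match
vii → no match

i, ii, iii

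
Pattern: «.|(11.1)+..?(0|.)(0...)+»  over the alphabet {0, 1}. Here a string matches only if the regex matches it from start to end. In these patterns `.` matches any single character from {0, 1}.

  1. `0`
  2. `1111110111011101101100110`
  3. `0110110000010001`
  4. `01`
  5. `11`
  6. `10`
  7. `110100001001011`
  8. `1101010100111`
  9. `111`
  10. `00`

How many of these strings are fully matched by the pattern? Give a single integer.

1

1 → match
2 → no match
3 → no match
4 → no match
5 → no match
6 → no match
7 → no match
8 → no match
9 → no match
10 → no match
Total matched: 1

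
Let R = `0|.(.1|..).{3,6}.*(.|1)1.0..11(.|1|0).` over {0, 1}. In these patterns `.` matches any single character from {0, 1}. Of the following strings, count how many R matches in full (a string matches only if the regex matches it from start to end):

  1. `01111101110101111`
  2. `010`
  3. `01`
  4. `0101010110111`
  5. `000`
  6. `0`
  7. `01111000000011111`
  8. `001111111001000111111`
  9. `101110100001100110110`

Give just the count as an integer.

2

1 → match
2 → no match
3 → no match
4 → no match
5 → no match
6 → match
7 → no match
8 → no match
9 → no match
Total matched: 2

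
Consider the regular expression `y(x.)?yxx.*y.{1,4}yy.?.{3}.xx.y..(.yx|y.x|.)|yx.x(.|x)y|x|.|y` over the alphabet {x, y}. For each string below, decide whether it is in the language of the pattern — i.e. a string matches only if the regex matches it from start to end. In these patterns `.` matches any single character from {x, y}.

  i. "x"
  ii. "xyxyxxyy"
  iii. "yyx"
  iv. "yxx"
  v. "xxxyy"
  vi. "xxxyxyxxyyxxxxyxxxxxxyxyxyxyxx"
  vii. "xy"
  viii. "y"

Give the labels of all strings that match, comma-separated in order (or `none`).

i → match
ii → no match
iii → no match
iv → no match
v → no match
vi → no match
vii → no match
viii → match

i, viii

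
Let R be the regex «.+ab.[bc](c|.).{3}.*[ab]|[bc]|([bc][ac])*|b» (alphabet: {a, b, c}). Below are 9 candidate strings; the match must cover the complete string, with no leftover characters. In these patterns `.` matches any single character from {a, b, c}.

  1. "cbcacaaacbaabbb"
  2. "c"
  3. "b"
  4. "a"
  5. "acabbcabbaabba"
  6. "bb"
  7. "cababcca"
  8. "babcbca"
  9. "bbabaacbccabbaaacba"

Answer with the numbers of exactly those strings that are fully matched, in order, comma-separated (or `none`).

1 → no match
2 → match
3 → match
4 → no match
5 → match
6 → no match
7 → match
8 → no match
9 → no match

2, 3, 5, 7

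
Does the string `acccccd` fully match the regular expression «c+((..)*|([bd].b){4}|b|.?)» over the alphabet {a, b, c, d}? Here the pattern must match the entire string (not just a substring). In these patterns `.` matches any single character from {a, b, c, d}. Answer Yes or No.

Every match must start with `c`, but `acccccd` does not.

No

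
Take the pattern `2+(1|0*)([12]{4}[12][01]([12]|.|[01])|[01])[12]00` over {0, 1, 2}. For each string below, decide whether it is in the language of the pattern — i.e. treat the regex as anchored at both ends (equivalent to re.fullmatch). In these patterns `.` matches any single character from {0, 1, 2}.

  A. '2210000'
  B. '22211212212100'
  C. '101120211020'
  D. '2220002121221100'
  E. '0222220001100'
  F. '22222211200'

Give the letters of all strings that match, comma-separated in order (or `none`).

A. '2210000' → no match
B → match
C. '101120211020' → no match — must start with '2'
D → no match
E → no match — must start with '2'
F. '22222211200' → match

B, F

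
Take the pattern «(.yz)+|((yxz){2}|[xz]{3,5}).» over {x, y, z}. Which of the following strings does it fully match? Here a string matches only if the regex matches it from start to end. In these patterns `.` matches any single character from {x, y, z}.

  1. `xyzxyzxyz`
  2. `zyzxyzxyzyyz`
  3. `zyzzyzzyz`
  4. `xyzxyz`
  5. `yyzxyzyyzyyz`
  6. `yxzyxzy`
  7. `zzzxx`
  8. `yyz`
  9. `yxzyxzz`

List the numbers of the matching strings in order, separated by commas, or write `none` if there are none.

1, 2, 3, 4, 5, 6, 7, 8, 9

1 → match
2 → match
3 → match
4 → match
5 → match
6 → match
7 → match
8 → match
9 → match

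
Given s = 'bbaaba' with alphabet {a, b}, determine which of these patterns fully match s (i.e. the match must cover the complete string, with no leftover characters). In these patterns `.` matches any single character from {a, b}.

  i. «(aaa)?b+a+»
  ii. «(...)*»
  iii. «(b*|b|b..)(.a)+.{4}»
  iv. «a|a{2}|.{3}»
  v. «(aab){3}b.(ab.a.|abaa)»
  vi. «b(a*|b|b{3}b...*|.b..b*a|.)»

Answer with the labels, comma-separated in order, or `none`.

i → no match
ii → match
iii → no match
iv → no match
v → no match — must start with 'aab'
vi → no match

ii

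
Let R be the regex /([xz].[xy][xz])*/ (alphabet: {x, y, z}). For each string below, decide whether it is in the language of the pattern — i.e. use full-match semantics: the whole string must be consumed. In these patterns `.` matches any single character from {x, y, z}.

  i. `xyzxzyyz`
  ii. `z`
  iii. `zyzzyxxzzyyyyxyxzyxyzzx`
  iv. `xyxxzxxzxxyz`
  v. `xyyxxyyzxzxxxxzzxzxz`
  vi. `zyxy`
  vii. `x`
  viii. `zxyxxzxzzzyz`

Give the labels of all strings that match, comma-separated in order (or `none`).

i → no match
ii → no match
iii → no match
iv → match
v → no match
vi → no match
vii → no match
viii → match

iv, viii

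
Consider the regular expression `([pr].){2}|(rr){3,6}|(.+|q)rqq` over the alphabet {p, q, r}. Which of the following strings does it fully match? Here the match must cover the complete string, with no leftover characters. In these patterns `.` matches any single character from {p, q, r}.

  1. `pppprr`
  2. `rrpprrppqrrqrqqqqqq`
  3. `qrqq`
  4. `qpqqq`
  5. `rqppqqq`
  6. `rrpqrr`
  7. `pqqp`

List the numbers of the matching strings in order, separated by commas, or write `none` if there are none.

3

1 → no match
2 → no match
3 → match
4 → no match
5 → no match
6 → no match
7 → no match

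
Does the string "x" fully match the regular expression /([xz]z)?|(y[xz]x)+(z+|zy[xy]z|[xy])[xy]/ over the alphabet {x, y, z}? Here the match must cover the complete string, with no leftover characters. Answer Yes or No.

No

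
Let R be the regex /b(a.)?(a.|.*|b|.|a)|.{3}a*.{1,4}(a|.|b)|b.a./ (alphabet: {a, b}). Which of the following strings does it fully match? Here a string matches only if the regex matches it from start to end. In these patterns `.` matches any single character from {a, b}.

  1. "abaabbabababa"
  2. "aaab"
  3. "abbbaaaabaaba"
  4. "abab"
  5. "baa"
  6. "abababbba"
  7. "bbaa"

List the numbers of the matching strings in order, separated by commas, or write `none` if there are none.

5, 7

1 → no match
2 → no match
3 → no match
4 → no match
5 → match
6 → no match
7 → match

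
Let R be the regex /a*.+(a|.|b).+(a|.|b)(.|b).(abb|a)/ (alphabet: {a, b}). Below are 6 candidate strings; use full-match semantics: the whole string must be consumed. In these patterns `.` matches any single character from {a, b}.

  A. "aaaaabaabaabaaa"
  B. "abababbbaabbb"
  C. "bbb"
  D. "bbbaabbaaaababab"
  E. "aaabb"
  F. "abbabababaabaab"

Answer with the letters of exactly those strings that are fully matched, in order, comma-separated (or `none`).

A

A → match
B → no match
C → no match
D → no match
E → no match
F → no match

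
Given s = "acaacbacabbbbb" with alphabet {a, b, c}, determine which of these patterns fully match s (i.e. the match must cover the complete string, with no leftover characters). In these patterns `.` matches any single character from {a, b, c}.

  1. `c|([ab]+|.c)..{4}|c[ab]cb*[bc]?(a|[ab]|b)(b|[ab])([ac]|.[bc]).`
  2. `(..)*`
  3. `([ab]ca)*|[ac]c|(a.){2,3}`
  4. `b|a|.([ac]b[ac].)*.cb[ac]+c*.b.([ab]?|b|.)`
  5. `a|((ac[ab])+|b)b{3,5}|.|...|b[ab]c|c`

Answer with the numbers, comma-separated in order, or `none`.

1 → no match
2 → match
3 → no match
4 → no match
5 → match

2, 5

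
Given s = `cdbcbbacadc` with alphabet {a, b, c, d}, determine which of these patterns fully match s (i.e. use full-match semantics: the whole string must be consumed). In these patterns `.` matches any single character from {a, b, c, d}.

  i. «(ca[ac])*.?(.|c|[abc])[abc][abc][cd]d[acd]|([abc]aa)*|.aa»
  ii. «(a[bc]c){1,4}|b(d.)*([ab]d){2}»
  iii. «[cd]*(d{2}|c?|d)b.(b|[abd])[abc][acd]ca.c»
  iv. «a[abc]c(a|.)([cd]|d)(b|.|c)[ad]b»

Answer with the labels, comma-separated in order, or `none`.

i → no match
ii → no match
iii → match
iv → no match — must start with `a`

iii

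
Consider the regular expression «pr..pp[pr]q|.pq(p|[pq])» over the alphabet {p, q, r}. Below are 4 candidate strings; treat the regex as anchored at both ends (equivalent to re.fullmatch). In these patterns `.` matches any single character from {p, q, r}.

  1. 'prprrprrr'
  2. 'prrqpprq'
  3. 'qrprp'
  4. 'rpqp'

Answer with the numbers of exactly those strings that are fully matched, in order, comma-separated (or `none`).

1 → no match
2 → match
3 → no match
4 → match

2, 4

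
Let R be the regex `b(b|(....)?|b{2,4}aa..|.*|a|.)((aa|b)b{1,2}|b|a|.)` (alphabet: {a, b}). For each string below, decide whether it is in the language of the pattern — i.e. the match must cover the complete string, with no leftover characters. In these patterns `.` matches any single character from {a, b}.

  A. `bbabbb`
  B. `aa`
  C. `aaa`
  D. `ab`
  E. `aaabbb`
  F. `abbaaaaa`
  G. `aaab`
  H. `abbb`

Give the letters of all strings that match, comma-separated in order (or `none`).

A

A → match
B → no match — must start with `b`
C → no match — must start with `b`
D → no match — must start with `b`
E → no match — must start with `b`
F → no match — must start with `b`
G → no match — must start with `b`
H → no match — must start with `b`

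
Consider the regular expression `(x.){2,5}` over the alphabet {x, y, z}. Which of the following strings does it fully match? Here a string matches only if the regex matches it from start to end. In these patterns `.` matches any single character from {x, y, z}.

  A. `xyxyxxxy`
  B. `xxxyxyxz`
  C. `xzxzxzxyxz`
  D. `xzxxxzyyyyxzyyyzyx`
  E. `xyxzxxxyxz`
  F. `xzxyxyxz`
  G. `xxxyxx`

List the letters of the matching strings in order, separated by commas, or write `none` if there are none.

A, B, C, E, F, G

A → match
B → match
C → match
D → no match
E → match
F → match
G → match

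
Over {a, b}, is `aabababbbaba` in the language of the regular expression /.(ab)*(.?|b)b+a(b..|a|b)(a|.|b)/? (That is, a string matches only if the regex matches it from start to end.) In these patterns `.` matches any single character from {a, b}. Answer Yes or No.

Yes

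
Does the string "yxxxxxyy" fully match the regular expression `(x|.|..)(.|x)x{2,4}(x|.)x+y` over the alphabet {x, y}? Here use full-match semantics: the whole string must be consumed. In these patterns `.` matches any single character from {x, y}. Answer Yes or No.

No

Every match must end with "xy", but "yxxxxxyy" does not.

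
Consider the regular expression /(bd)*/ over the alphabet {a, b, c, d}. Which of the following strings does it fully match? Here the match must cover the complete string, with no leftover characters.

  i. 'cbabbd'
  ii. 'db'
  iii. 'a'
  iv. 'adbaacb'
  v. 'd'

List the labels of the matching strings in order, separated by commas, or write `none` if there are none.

none

i. 'cbabbd' → no match
ii. 'db' → no match
iii. 'a' → no match
iv. 'adbaacb' → no match
v. 'd' → no match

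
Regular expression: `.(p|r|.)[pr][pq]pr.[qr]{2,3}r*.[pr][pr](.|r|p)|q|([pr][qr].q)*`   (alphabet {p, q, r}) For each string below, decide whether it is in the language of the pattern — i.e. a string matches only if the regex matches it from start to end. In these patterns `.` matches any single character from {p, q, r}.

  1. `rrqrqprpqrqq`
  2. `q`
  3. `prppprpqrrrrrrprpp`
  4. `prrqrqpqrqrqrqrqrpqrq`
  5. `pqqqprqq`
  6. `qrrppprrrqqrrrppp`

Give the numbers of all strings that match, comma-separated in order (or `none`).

2, 3, 5

1. `rrqrqprpqrqq` → no match
2. `q` → match
3 → match
4 → no match
5. `pqqqprqq` → match
6 → no match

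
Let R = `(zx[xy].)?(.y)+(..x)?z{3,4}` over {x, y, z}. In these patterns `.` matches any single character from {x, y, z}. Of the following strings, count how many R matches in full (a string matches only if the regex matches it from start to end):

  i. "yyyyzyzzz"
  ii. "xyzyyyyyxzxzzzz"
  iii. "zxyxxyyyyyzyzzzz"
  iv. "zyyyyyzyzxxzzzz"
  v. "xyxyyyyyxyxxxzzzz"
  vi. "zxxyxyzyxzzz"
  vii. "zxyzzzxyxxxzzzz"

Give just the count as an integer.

i. "yyyyzyzzz" → match
ii → match
iii → match
iv → match
v → match
vi. "zxxyxyzyxzzz" → match
vii → no match
Total matched: 6

6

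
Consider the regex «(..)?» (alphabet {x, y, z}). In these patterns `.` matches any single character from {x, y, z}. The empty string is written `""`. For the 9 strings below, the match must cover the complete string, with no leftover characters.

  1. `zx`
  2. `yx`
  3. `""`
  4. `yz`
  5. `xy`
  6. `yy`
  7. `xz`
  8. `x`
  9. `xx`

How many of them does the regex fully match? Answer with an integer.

1. `zx` → match
2. `yx` → match
3. `""` → match
4. `yz` → match
5. `xy` → match
6. `yy` → match
7. `xz` → match
8. `x` → no match
9. `xx` → match
Total matched: 8

8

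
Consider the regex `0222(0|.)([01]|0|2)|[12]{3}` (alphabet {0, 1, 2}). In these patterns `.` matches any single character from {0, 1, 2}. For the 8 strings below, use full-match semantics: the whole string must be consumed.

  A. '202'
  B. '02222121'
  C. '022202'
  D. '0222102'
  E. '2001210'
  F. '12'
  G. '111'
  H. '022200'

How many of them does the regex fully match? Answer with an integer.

A. '202' → no match
B. '02222121' → no match
C. '022202' → match
D. '0222102' → no match
E. '2001210' → no match
F. '12' → no match
G. '111' → match
H. '022200' → match
Total matched: 3

3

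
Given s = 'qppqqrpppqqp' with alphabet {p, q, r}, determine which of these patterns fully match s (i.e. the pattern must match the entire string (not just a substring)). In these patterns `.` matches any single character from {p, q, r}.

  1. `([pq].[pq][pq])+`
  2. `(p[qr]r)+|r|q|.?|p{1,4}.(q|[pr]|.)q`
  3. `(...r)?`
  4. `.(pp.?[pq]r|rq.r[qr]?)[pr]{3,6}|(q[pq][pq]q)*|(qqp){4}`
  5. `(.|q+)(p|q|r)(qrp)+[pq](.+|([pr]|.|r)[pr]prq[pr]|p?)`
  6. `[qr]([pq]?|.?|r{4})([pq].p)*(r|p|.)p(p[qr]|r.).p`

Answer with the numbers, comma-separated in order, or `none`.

1 → match
2 → no match
3 → no match
4 → no match
5 → no match
6 → no match

1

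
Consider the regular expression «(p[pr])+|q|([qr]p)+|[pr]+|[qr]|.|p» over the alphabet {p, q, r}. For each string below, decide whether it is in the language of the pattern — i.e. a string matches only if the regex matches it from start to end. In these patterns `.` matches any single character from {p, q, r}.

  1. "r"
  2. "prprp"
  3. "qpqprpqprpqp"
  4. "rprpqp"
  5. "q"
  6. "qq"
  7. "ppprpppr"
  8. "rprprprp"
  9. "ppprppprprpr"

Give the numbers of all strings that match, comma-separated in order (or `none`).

1 → match
2 → match
3 → match
4 → match
5 → match
6 → no match
7 → match
8 → match
9 → match

1, 2, 3, 4, 5, 7, 8, 9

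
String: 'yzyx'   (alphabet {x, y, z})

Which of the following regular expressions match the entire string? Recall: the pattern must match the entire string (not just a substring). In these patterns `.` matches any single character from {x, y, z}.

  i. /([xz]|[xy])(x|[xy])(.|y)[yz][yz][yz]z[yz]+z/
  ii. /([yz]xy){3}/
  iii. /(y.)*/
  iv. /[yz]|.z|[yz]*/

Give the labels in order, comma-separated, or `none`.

i → no match — must end with 'z'
ii → no match — must end with 'xy'
iii → match
iv → no match

iii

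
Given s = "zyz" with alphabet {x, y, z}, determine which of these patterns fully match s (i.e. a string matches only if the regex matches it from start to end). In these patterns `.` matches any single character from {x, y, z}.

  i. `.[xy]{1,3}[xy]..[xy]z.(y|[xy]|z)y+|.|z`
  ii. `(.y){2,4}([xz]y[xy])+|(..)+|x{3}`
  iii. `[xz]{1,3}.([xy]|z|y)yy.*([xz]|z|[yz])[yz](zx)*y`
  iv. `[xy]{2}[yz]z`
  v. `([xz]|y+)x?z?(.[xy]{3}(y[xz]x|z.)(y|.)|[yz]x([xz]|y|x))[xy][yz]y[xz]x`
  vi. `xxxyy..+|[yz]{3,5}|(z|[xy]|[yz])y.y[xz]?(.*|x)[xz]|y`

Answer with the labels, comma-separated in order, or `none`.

vi

i → no match
ii → no match
iii → no match — must end with "y"
iv → no match
v → no match — must end with "x"
vi → match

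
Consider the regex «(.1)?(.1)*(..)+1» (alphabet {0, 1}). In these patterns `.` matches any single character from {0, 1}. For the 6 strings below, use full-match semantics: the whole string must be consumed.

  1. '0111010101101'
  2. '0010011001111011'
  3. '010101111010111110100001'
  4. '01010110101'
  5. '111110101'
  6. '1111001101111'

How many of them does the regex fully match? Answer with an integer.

4

1 → match
2 → no match
3 → no match
4. '01010110101' → match
5. '111110101' → match
6 → match
Total matched: 4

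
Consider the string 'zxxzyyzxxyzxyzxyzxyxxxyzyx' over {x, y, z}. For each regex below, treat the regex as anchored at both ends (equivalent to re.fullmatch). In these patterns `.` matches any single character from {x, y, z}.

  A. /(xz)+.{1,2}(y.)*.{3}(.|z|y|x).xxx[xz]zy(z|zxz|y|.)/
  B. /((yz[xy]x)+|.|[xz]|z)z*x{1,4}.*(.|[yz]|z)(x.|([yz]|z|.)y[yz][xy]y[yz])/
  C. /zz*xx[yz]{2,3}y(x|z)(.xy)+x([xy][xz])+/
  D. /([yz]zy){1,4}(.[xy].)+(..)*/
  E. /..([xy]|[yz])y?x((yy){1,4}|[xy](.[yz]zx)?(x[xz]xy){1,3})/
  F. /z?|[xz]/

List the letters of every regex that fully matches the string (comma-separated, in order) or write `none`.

C

A → no match — must start with 'xz'
B → no match
C → match
D → no match
E → no match
F → no match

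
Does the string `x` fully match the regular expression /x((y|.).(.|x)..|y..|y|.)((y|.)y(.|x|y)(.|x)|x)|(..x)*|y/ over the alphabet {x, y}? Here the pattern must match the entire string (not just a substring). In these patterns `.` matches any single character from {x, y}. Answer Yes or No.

No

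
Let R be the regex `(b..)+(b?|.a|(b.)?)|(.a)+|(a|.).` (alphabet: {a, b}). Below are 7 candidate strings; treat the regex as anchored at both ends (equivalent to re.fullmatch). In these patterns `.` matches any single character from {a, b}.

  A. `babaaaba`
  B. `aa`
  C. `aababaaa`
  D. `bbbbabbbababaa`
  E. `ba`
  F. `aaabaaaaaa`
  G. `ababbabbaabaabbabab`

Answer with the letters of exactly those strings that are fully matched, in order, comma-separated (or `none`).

A → match
B → match
C → match
D → match
E → match
F → no match
G → no match

A, B, C, D, E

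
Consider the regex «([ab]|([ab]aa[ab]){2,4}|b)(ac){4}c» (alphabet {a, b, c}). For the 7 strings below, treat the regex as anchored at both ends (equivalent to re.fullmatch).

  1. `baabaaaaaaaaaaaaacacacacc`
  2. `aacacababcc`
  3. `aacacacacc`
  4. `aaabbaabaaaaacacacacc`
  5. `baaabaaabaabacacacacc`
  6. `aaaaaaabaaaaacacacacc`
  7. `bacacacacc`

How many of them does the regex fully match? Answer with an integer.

6

1 → match
2 → no match — must end with `acc`
3 → match
4 → match
5 → match
6 → match
7 → match
Total matched: 6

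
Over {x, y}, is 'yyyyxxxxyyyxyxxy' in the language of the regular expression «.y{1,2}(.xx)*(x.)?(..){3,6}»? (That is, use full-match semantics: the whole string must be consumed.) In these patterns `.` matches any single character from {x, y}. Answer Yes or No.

Yes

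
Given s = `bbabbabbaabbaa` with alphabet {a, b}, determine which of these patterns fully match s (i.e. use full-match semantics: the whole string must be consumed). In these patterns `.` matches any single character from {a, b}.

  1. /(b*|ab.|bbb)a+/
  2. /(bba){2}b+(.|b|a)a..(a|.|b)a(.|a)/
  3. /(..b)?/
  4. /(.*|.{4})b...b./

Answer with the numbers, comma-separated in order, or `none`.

2

1 → no match
2 → match
3 → no match
4 → no match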